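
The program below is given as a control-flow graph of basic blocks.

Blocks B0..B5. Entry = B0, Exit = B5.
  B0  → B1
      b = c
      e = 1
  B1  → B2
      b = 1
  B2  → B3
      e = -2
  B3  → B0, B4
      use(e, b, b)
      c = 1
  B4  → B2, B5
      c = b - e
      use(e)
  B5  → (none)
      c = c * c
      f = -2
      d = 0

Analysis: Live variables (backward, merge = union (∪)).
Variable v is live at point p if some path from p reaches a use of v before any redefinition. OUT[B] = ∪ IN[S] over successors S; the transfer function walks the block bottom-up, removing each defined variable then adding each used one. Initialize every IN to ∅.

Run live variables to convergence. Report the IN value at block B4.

Answer: {b, e}

Working:
Fixpoint table:
  B0:   IN={c}   OUT={}
  B1:   IN={}   OUT={b}
  B2:   IN={b}   OUT={b, e}
  B3:   IN={b, e}   OUT={b, c, e}
  B4:   IN={b, e}   OUT={b, c}
  B5:   IN={c}   OUT={}

Merge at B4: OUT[B4] = IN[B2] ⊔ IN[B5] = {b, c}
Applying B4's transfer function to that OUT value gives IN[B4] (row B4 above).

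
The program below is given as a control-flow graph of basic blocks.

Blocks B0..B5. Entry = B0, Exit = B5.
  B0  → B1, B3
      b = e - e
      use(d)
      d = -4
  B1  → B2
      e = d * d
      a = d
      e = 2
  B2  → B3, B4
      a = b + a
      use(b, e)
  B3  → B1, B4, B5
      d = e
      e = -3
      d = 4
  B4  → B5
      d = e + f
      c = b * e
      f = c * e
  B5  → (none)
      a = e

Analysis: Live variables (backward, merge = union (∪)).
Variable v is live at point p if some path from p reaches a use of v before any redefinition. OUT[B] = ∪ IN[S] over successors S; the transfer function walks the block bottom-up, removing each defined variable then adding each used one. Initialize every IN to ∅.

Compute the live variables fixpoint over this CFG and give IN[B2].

Fixpoint table:
  B0: | IN={d, e, f} | OUT={b, d, e, f}
  B1: | IN={b, d, f} | OUT={a, b, e, f}
  B2: | IN={a, b, e, f} | OUT={b, e, f}
  B3: | IN={b, e, f} | OUT={b, d, e, f}
  B4: | IN={b, e, f} | OUT={e}
  B5: | IN={e} | OUT={}

Merge at B2: OUT[B2] = IN[B3] ⊔ IN[B4] = {b, e, f}
Applying B2's transfer function to that OUT value gives IN[B2] (row B2 above).

Answer: {a, b, e, f}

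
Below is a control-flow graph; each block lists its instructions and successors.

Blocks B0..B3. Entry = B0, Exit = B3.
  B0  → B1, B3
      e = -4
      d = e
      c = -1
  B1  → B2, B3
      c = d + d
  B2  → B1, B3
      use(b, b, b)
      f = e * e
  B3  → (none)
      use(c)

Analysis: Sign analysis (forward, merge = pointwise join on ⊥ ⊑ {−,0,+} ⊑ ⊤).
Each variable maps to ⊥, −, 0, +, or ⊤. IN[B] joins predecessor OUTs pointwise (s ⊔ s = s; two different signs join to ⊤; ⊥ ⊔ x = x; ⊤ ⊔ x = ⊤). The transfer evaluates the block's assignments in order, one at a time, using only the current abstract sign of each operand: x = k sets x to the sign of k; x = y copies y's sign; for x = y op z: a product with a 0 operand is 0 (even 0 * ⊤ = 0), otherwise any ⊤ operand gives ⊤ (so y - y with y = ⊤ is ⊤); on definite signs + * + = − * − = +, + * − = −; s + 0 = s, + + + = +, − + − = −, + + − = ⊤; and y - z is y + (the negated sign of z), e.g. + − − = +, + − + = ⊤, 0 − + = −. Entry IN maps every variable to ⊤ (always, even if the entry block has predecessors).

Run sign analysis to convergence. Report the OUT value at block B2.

Answer: {a: ⊤, b: ⊤, c: -, d: -, e: -, f: +}

Trace:
Per-block solution:
  B0:   IN=(all ⊤)   OUT={c:-, d:-, e:-; rest ⊤}
  B1:   IN={c:-, d:-, e:-; rest ⊤}   OUT={c:-, d:-, e:-; rest ⊤}
  B2:   IN={c:-, d:-, e:-; rest ⊤}   OUT={c:-, d:-, e:-, f:+; rest ⊤}
  B3:   IN={c:-, d:-, e:-; rest ⊤}   OUT={c:-, d:-, e:-; rest ⊤}

Merge at B2: IN[B2] = OUT[B1] = {a: ⊤, b: ⊤, c: -, d: -, e: -, f: ⊤}
Applying B2's transfer function to that IN value gives OUT[B2] (row B2 above).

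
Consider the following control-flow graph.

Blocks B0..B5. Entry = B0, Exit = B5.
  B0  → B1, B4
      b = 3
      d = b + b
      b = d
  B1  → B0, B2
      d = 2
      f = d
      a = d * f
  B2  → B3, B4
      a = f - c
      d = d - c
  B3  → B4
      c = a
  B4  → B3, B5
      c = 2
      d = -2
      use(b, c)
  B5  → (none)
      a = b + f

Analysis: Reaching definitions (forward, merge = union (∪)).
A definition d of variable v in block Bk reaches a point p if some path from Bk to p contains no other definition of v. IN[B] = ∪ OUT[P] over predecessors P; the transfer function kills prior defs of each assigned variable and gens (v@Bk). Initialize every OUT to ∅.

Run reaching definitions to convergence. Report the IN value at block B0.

Converged values:
  B0: | IN={a@B1, b@B0, d@B1, f@B1} | OUT={a@B1, b@B0, d@B0, f@B1}
  B1: | IN={a@B1, b@B0, d@B0, f@B1} | OUT={a@B1, b@B0, d@B1, f@B1}
  B2: | IN={a@B1, b@B0, d@B1, f@B1} | OUT={a@B2, b@B0, d@B2, f@B1}
  B3: | IN={a@B1, a@B2, b@B0, c@B4, d@B2, d@B4, f@B1} | OUT={a@B1, a@B2, b@B0, c@B3, d@B2, d@B4, f@B1}
  B4: | IN={a@B1, a@B2, b@B0, c@B3, d@B0, d@B2, d@B4, f@B1} | OUT={a@B1, a@B2, b@B0, c@B4, d@B4, f@B1}
  B5: | IN={a@B1, a@B2, b@B0, c@B4, d@B4, f@B1} | OUT={a@B5, b@B0, c@B4, d@B4, f@B1}

Merge at B0 (entry node, so the boundary value {} is joined with the incoming edge(s)): IN[B0] = {} ⊔ OUT[B1] = {a@B1, b@B0, d@B1, f@B1}

Answer: {a@B1, b@B0, d@B1, f@B1}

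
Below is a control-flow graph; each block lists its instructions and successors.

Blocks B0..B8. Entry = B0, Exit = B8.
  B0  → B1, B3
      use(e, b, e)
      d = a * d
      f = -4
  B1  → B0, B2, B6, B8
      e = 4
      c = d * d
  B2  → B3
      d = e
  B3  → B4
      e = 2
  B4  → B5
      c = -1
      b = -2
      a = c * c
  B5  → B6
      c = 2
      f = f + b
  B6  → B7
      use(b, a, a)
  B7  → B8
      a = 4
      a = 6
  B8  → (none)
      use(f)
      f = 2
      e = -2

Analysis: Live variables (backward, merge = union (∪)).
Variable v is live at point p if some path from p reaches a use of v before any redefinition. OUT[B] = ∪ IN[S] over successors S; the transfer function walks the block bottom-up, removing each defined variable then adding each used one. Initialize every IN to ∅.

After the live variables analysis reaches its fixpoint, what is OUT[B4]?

Answer: {a, b, f}

Trace:
Per-block solution:
  B0:   IN={a, b, d, e}   OUT={a, b, d, f}
  B1:   IN={a, b, d, f}   OUT={a, b, d, e, f}
  B2:   IN={e, f}   OUT={f}
  B3:   IN={f}   OUT={f}
  B4:   IN={f}   OUT={a, b, f}
  B5:   IN={a, b, f}   OUT={a, b, f}
  B6:   IN={a, b, f}   OUT={f}
  B7:   IN={f}   OUT={f}
  B8:   IN={f}   OUT={}

Merge at B4: OUT[B4] = IN[B5] = {a, b, f}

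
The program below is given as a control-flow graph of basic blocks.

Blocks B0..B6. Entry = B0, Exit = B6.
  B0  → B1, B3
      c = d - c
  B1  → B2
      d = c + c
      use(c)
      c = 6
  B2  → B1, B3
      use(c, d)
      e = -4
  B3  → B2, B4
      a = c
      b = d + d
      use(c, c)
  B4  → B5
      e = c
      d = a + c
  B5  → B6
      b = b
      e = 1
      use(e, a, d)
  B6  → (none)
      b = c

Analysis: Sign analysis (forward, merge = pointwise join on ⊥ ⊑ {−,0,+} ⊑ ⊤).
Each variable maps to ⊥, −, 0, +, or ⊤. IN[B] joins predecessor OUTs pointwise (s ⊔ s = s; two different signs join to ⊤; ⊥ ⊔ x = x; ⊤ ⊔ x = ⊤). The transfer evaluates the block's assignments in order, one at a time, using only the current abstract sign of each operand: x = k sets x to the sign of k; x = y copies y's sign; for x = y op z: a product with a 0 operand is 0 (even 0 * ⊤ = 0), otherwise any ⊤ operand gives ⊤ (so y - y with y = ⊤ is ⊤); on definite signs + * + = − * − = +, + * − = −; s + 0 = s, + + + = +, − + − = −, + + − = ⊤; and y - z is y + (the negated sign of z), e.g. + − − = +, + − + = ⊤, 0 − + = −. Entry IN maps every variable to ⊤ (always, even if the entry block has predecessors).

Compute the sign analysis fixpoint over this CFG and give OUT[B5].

Per-block solution:
  B0:  IN=(all ⊤)  OUT=(all ⊤)
  B1:  IN=(all ⊤)  OUT={c:+; rest ⊤}
  B2:  IN=(all ⊤)  OUT={e:-; rest ⊤}
  B3:  IN=(all ⊤)  OUT=(all ⊤)
  B4:  IN=(all ⊤)  OUT=(all ⊤)
  B5:  IN=(all ⊤)  OUT={e:+; rest ⊤}
  B6:  IN={e:+; rest ⊤}  OUT={e:+; rest ⊤}

Merge at B5: IN[B5] = OUT[B4] = {a: ⊤, b: ⊤, c: ⊤, d: ⊤, e: ⊤, f: ⊤}
Applying B5's transfer function to that IN value gives OUT[B5] (row B5 above).

Answer: {a: ⊤, b: ⊤, c: ⊤, d: ⊤, e: +, f: ⊤}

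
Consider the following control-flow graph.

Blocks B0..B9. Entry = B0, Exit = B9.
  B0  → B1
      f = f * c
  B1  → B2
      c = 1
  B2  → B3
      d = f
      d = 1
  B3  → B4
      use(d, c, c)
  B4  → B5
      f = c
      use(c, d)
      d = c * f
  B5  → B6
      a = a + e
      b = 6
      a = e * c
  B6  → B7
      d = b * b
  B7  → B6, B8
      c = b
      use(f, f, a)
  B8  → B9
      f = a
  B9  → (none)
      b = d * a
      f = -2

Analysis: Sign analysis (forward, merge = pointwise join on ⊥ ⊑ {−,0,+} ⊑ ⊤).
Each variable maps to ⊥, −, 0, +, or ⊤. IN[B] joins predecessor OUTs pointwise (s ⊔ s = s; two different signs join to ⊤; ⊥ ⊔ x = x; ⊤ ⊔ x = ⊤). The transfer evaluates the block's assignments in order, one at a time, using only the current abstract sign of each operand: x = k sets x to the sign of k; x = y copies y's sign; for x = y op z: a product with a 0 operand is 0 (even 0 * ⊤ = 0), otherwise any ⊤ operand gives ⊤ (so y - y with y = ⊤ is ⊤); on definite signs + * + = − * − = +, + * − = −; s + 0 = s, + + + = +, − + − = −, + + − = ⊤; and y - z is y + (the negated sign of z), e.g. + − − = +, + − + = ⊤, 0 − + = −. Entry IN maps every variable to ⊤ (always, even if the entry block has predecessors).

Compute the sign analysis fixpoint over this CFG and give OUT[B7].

Converged values:
  B0:  IN=(all ⊤)  OUT=(all ⊤)
  B1:  IN=(all ⊤)  OUT={c:+; rest ⊤}
  B2:  IN={c:+; rest ⊤}  OUT={c:+, d:+; rest ⊤}
  B3:  IN={c:+, d:+; rest ⊤}  OUT={c:+, d:+; rest ⊤}
  B4:  IN={c:+, d:+; rest ⊤}  OUT={c:+, d:+, f:+; rest ⊤}
  B5:  IN={c:+, d:+, f:+; rest ⊤}  OUT={b:+, c:+, d:+, f:+; rest ⊤}
  B6:  IN={b:+, c:+, d:+, f:+; rest ⊤}  OUT={b:+, c:+, d:+, f:+; rest ⊤}
  B7:  IN={b:+, c:+, d:+, f:+; rest ⊤}  OUT={b:+, c:+, d:+, f:+; rest ⊤}
  B8:  IN={b:+, c:+, d:+, f:+; rest ⊤}  OUT={b:+, c:+, d:+; rest ⊤}
  B9:  IN={b:+, c:+, d:+; rest ⊤}  OUT={c:+, d:+, f:-; rest ⊤}

Merge at B7: IN[B7] = OUT[B6] = {a: ⊤, b: +, c: +, d: +, e: ⊤, f: +}
Applying B7's transfer function to that IN value gives OUT[B7] (row B7 above).

Answer: {a: ⊤, b: +, c: +, d: +, e: ⊤, f: +}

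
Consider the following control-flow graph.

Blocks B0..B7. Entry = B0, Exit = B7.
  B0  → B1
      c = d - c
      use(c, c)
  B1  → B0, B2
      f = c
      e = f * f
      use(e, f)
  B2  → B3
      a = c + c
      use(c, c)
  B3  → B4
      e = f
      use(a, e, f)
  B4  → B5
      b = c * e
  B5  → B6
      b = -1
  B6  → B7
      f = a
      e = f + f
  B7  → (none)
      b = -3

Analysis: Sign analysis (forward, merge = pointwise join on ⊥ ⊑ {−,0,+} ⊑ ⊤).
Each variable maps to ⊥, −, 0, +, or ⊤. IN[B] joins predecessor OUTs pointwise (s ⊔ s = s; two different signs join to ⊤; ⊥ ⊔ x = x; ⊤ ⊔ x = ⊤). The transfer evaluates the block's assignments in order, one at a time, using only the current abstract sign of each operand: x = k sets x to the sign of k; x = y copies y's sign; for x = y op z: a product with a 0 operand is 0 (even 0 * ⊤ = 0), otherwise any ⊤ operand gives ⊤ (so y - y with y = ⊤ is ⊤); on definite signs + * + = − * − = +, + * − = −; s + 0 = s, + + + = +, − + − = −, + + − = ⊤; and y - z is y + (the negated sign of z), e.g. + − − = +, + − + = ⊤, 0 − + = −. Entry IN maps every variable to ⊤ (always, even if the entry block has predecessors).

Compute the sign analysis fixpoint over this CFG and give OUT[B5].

Answer: {a: ⊤, b: -, c: ⊤, d: ⊤, e: ⊤, f: ⊤}

Derivation:
Fixpoint table:
  B0:  IN=(all ⊤)  OUT=(all ⊤)
  B1:  IN=(all ⊤)  OUT=(all ⊤)
  B2:  IN=(all ⊤)  OUT=(all ⊤)
  B3:  IN=(all ⊤)  OUT=(all ⊤)
  B4:  IN=(all ⊤)  OUT=(all ⊤)
  B5:  IN=(all ⊤)  OUT={b:-; rest ⊤}
  B6:  IN={b:-; rest ⊤}  OUT={b:-; rest ⊤}
  B7:  IN={b:-; rest ⊤}  OUT={b:-; rest ⊤}

Merge at B5: IN[B5] = OUT[B4] = {a: ⊤, b: ⊤, c: ⊤, d: ⊤, e: ⊤, f: ⊤}
Applying B5's transfer function to that IN value gives OUT[B5] (row B5 above).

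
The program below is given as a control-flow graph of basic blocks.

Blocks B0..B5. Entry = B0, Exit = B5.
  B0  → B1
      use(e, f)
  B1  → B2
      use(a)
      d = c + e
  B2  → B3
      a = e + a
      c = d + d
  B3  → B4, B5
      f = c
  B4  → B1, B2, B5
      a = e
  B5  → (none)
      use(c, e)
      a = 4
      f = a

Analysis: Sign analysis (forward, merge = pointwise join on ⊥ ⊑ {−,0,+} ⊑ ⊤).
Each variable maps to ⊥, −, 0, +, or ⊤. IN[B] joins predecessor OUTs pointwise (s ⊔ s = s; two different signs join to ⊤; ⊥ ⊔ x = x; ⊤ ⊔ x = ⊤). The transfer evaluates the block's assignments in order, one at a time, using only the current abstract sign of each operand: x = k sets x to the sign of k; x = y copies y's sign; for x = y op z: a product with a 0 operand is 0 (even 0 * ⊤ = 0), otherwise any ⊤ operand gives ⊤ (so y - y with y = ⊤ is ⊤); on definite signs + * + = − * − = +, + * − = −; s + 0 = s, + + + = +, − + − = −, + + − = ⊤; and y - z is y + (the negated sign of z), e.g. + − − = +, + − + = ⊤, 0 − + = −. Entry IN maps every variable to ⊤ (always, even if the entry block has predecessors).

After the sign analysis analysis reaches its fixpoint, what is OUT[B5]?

Fixpoint table:
  B0:  IN=(all ⊤)  OUT=(all ⊤)
  B1:  IN=(all ⊤)  OUT=(all ⊤)
  B2:  IN=(all ⊤)  OUT=(all ⊤)
  B3:  IN=(all ⊤)  OUT=(all ⊤)
  B4:  IN=(all ⊤)  OUT=(all ⊤)
  B5:  IN=(all ⊤)  OUT={a:+, f:+; rest ⊤}

Merge at B5: IN[B5] = OUT[B3] ⊔ OUT[B4] = {a: ⊤, b: ⊤, c: ⊤, d: ⊤, e: ⊤, f: ⊤}
Applying B5's transfer function to that IN value gives OUT[B5] (row B5 above).

Answer: {a: +, b: ⊤, c: ⊤, d: ⊤, e: ⊤, f: +}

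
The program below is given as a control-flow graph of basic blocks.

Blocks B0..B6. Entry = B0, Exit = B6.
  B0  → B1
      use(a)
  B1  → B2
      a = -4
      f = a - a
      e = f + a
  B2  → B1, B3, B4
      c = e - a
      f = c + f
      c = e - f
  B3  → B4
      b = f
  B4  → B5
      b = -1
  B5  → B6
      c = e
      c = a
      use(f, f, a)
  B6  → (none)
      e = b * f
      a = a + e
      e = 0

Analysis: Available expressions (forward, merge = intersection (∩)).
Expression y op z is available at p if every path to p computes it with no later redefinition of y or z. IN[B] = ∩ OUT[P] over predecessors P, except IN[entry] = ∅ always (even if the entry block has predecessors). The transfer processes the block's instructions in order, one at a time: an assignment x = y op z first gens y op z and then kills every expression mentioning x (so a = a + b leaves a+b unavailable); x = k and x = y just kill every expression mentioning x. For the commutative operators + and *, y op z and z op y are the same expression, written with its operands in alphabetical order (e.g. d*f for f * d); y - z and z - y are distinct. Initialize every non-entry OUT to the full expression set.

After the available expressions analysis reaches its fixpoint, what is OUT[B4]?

Answer: {a-a, e-a, e-f}

Trace:
Fixpoint table:
  B0: | IN={} | OUT={}
  B1: | IN={} | OUT={a+f, a-a}
  B2: | IN={a+f, a-a} | OUT={a-a, e-a, e-f}
  B3: | IN={a-a, e-a, e-f} | OUT={a-a, e-a, e-f}
  B4: | IN={a-a, e-a, e-f} | OUT={a-a, e-a, e-f}
  B5: | IN={a-a, e-a, e-f} | OUT={a-a, e-a, e-f}
  B6: | IN={a-a, e-a, e-f} | OUT={b*f}

Merge at B4: IN[B4] = OUT[B2] ∩ OUT[B3] = {a-a, e-a, e-f}
Applying B4's transfer function to that IN value gives OUT[B4] (row B4 above).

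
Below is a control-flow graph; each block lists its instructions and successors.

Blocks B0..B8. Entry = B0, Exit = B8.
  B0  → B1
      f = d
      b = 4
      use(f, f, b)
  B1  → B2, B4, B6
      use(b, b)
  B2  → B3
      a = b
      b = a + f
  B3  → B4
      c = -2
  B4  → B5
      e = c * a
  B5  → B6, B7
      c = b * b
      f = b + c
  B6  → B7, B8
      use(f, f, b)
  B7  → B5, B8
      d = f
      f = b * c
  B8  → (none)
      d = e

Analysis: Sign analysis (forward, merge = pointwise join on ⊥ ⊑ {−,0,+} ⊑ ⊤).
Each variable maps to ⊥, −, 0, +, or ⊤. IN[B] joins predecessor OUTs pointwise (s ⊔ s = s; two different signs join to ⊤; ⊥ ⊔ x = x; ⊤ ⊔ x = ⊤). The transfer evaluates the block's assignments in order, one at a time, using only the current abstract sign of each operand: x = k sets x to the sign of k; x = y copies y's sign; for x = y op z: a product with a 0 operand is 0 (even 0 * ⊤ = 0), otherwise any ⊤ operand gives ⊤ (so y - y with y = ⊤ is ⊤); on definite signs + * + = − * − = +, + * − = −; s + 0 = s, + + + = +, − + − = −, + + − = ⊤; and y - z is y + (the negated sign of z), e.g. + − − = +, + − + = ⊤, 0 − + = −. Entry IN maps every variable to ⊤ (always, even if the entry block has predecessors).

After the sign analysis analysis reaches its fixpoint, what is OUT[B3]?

Converged values:
  B0: | IN=(all ⊤) | OUT={b:+; rest ⊤}
  B1: | IN={b:+; rest ⊤} | OUT={b:+; rest ⊤}
  B2: | IN={b:+; rest ⊤} | OUT={a:+; rest ⊤}
  B3: | IN={a:+; rest ⊤} | OUT={a:+, c:-; rest ⊤}
  B4: | IN=(all ⊤) | OUT=(all ⊤)
  B5: | IN=(all ⊤) | OUT=(all ⊤)
  B6: | IN=(all ⊤) | OUT=(all ⊤)
  B7: | IN=(all ⊤) | OUT=(all ⊤)
  B8: | IN=(all ⊤) | OUT=(all ⊤)

Merge at B3: IN[B3] = OUT[B2] = {a: +, b: ⊤, c: ⊤, d: ⊤, e: ⊤, f: ⊤}
Applying B3's transfer function to that IN value gives OUT[B3] (row B3 above).

Answer: {a: +, b: ⊤, c: -, d: ⊤, e: ⊤, f: ⊤}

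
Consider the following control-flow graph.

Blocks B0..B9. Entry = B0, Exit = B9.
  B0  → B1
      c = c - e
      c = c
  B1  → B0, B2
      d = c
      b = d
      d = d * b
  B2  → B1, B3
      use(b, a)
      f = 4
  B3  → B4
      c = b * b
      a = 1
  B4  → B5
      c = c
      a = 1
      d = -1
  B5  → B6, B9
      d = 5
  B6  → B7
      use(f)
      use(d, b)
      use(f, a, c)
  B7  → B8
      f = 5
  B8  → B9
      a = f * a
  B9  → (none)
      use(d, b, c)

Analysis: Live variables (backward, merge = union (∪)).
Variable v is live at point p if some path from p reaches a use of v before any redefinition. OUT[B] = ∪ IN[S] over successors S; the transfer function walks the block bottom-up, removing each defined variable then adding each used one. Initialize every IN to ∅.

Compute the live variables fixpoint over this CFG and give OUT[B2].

Per-block solution:
  B0:  IN={a, c, e}  OUT={a, c, e}
  B1:  IN={a, c, e}  OUT={a, b, c, e}
  B2:  IN={a, b, c, e}  OUT={a, b, c, e, f}
  B3:  IN={b, f}  OUT={b, c, f}
  B4:  IN={b, c, f}  OUT={a, b, c, f}
  B5:  IN={a, b, c, f}  OUT={a, b, c, d, f}
  B6:  IN={a, b, c, d, f}  OUT={a, b, c, d}
  B7:  IN={a, b, c, d}  OUT={a, b, c, d, f}
  B8:  IN={a, b, c, d, f}  OUT={b, c, d}
  B9:  IN={b, c, d}  OUT={}

Merge at B2: OUT[B2] = IN[B1] ⊔ IN[B3] = {a, b, c, e, f}

Answer: {a, b, c, e, f}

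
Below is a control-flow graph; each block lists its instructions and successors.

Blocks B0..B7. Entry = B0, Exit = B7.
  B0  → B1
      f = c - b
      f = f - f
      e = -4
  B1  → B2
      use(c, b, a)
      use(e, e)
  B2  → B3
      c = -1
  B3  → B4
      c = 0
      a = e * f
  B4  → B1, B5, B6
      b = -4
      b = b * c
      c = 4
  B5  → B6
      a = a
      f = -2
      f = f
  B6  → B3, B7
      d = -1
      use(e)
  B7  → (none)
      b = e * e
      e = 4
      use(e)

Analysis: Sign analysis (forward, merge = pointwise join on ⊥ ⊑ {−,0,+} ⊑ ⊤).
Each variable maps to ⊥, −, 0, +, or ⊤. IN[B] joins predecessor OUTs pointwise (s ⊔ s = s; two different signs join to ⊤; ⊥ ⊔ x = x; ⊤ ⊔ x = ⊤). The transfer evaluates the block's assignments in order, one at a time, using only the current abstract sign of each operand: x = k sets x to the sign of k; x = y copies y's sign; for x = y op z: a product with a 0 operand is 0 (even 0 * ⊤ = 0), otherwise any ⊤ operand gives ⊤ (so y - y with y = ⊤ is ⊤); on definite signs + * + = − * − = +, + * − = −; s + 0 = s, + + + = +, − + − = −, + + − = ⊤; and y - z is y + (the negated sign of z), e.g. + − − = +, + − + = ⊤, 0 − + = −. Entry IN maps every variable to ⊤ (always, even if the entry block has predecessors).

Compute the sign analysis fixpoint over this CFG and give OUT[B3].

Fixpoint table:
  B0: | IN=(all ⊤) | OUT={e:-; rest ⊤}
  B1: | IN={e:-; rest ⊤} | OUT={e:-; rest ⊤}
  B2: | IN={e:-; rest ⊤} | OUT={c:-, e:-; rest ⊤}
  B3: | IN={e:-; rest ⊤} | OUT={c:0, e:-; rest ⊤}
  B4: | IN={c:0, e:-; rest ⊤} | OUT={b:0, c:+, e:-; rest ⊤}
  B5: | IN={b:0, c:+, e:-; rest ⊤} | OUT={b:0, c:+, e:-, f:-; rest ⊤}
  B6: | IN={b:0, c:+, e:-; rest ⊤} | OUT={b:0, c:+, d:-, e:-; rest ⊤}
  B7: | IN={b:0, c:+, d:-, e:-; rest ⊤} | OUT={b:+, c:+, d:-, e:+; rest ⊤}

Merge at B3: IN[B3] = OUT[B2] ⊔ OUT[B6] = {a: ⊤, b: ⊤, c: ⊤, d: ⊤, e: -, f: ⊤}
Applying B3's transfer function to that IN value gives OUT[B3] (row B3 above).

Answer: {a: ⊤, b: ⊤, c: 0, d: ⊤, e: -, f: ⊤}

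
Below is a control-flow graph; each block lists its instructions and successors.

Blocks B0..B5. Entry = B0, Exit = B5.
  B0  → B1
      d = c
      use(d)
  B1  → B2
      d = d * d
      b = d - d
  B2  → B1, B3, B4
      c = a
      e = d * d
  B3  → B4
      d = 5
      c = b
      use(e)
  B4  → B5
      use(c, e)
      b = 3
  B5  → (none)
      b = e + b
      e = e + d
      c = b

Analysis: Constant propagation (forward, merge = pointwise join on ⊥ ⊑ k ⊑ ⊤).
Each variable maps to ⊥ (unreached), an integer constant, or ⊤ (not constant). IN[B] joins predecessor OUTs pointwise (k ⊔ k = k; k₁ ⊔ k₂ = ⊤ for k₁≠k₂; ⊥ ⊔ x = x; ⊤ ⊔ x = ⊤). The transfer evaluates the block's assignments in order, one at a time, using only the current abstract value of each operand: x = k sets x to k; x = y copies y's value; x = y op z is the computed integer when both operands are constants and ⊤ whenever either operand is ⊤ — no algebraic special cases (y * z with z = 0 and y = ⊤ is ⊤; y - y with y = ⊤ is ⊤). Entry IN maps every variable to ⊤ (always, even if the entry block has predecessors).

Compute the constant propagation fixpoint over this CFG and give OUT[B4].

Answer: {a: ⊤, b: 3, c: ⊤, d: ⊤, e: ⊤, f: ⊤}

Trace:
Converged values:
  B0:   IN=(all ⊤)   OUT=(all ⊤)
  B1:   IN=(all ⊤)   OUT=(all ⊤)
  B2:   IN=(all ⊤)   OUT=(all ⊤)
  B3:   IN=(all ⊤)   OUT={d:5; rest ⊤}
  B4:   IN=(all ⊤)   OUT={b:3; rest ⊤}
  B5:   IN={b:3; rest ⊤}   OUT=(all ⊤)

Merge at B4: IN[B4] = OUT[B2] ⊔ OUT[B3] = {a: ⊤, b: ⊤, c: ⊤, d: ⊤, e: ⊤, f: ⊤}
Applying B4's transfer function to that IN value gives OUT[B4] (row B4 above).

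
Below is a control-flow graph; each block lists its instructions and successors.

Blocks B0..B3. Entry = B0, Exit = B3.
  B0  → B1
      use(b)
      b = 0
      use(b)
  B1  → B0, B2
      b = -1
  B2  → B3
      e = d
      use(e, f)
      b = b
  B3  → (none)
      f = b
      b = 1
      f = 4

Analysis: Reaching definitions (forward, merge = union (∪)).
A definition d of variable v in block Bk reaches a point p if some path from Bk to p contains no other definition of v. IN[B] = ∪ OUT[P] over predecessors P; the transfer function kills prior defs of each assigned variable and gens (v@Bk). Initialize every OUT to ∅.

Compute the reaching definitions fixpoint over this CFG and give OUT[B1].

Answer: {b@B1}

Derivation:
Fixpoint table:
  B0: | IN={b@B1} | OUT={b@B0}
  B1: | IN={b@B0} | OUT={b@B1}
  B2: | IN={b@B1} | OUT={b@B2, e@B2}
  B3: | IN={b@B2, e@B2} | OUT={b@B3, e@B2, f@B3}

Merge at B1: IN[B1] = OUT[B0] = {b@B0}
Applying B1's transfer function to that IN value gives OUT[B1] (row B1 above).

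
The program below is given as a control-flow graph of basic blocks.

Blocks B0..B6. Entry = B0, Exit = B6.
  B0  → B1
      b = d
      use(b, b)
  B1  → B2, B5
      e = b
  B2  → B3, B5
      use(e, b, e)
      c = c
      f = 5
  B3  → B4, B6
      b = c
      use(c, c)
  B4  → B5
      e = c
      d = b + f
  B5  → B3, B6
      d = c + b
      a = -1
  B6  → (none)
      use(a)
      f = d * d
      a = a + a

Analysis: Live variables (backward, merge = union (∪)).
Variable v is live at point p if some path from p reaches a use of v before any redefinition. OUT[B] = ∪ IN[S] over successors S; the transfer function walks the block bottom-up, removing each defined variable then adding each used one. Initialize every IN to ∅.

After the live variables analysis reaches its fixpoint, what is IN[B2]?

Answer: {a, b, c, d, e}

Working:
Converged values:
  B0:  IN={a, c, d, f}  OUT={a, b, c, d, f}
  B1:  IN={a, b, c, d, f}  OUT={a, b, c, d, e, f}
  B2:  IN={a, b, c, d, e}  OUT={a, b, c, d, f}
  B3:  IN={a, c, d, f}  OUT={a, b, c, d, f}
  B4:  IN={b, c, f}  OUT={b, c, f}
  B5:  IN={b, c, f}  OUT={a, c, d, f}
  B6:  IN={a, d}  OUT={}

Merge at B2: OUT[B2] = IN[B3] ⊔ IN[B5] = {a, b, c, d, f}
Applying B2's transfer function to that OUT value gives IN[B2] (row B2 above).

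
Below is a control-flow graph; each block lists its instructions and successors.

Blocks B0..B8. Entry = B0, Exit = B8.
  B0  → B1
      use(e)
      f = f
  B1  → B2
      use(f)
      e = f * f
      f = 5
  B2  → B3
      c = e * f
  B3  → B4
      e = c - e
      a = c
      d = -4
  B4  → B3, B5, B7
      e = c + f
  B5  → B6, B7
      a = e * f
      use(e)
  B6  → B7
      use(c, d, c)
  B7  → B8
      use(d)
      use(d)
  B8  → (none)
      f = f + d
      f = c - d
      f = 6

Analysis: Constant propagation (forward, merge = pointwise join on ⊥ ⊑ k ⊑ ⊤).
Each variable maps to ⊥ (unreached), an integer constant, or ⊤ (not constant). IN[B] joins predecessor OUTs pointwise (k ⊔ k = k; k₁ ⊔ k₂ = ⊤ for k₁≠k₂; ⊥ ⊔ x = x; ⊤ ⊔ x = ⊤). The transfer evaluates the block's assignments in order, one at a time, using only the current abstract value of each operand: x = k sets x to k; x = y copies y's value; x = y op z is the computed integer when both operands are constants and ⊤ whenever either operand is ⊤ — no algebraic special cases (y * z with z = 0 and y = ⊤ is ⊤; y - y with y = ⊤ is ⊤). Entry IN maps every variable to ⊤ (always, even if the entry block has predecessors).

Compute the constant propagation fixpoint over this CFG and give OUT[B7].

Answer: {a: ⊤, b: ⊤, c: ⊤, d: -4, e: ⊤, f: 5}

Trace:
Per-block solution:
  B0:  IN=(all ⊤)  OUT=(all ⊤)
  B1:  IN=(all ⊤)  OUT={f:5; rest ⊤}
  B2:  IN={f:5; rest ⊤}  OUT={f:5; rest ⊤}
  B3:  IN={f:5; rest ⊤}  OUT={d:-4, f:5; rest ⊤}
  B4:  IN={d:-4, f:5; rest ⊤}  OUT={d:-4, f:5; rest ⊤}
  B5:  IN={d:-4, f:5; rest ⊤}  OUT={d:-4, f:5; rest ⊤}
  B6:  IN={d:-4, f:5; rest ⊤}  OUT={d:-4, f:5; rest ⊤}
  B7:  IN={d:-4, f:5; rest ⊤}  OUT={d:-4, f:5; rest ⊤}
  B8:  IN={d:-4, f:5; rest ⊤}  OUT={d:-4, f:6; rest ⊤}

Merge at B7: IN[B7] = OUT[B4] ⊔ OUT[B5] ⊔ OUT[B6] = {a: ⊤, b: ⊤, c: ⊤, d: -4, e: ⊤, f: 5}
Applying B7's transfer function to that IN value gives OUT[B7] (row B7 above).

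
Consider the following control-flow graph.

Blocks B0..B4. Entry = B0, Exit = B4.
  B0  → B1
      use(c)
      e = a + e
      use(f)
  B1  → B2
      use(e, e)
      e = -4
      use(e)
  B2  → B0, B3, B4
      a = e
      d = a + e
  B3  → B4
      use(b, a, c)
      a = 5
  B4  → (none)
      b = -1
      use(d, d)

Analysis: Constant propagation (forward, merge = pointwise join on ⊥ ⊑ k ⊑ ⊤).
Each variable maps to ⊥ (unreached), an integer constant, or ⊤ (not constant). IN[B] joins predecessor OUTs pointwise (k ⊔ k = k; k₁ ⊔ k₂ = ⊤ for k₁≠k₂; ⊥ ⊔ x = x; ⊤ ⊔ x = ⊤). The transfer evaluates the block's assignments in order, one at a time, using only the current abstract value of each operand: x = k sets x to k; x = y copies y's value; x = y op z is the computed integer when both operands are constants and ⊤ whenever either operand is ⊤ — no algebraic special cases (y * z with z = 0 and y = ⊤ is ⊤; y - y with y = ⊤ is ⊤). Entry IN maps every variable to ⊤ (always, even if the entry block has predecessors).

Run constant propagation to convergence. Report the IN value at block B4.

Answer: {a: ⊤, b: ⊤, c: ⊤, d: -8, e: -4, f: ⊤}

Trace:
Fixpoint table:
  B0: | IN=(all ⊤) | OUT=(all ⊤)
  B1: | IN=(all ⊤) | OUT={e:-4; rest ⊤}
  B2: | IN={e:-4; rest ⊤} | OUT={a:-4, d:-8, e:-4; rest ⊤}
  B3: | IN={a:-4, d:-8, e:-4; rest ⊤} | OUT={a:5, d:-8, e:-4; rest ⊤}
  B4: | IN={d:-8, e:-4; rest ⊤} | OUT={b:-1, d:-8, e:-4; rest ⊤}

Merge at B4: IN[B4] = OUT[B2] ⊔ OUT[B3] = {a: ⊤, b: ⊤, c: ⊤, d: -8, e: -4, f: ⊤}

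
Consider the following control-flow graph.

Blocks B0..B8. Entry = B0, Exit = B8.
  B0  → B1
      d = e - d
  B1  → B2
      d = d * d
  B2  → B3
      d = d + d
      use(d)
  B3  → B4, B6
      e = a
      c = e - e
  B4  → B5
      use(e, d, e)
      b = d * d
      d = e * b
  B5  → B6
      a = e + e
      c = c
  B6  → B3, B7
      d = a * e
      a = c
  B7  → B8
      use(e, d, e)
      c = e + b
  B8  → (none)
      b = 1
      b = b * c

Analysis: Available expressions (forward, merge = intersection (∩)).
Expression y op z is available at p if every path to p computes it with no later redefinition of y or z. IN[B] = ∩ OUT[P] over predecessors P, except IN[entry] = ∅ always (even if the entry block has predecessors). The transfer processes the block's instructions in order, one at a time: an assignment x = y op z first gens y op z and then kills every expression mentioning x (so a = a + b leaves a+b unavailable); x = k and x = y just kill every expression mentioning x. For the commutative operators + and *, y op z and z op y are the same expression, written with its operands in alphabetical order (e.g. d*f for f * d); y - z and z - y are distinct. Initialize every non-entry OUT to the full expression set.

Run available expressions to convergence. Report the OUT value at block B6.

Answer: {e-e}

Derivation:
Converged values:
  B0: | IN={} | OUT={}
  B1: | IN={} | OUT={}
  B2: | IN={} | OUT={}
  B3: | IN={} | OUT={e-e}
  B4: | IN={e-e} | OUT={b*e, e-e}
  B5: | IN={b*e, e-e} | OUT={b*e, e+e, e-e}
  B6: | IN={e-e} | OUT={e-e}
  B7: | IN={e-e} | OUT={b+e, e-e}
  B8: | IN={b+e, e-e} | OUT={e-e}

Merge at B6: IN[B6] = OUT[B3] ∩ OUT[B5] = {e-e}
Applying B6's transfer function to that IN value gives OUT[B6] (row B6 above).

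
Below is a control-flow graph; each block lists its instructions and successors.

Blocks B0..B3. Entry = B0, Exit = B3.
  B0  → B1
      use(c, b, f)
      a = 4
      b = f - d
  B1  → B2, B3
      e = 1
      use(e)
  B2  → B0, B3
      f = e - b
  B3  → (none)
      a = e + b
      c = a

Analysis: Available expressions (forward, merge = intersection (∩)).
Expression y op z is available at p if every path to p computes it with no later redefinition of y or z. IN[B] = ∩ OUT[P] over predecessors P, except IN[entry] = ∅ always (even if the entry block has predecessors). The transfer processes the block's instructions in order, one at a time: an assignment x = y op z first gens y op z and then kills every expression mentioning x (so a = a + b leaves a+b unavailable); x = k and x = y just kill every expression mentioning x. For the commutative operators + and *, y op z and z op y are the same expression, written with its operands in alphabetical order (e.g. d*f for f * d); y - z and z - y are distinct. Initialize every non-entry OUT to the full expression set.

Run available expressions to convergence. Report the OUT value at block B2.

Per-block solution:
  B0: | IN={} | OUT={f-d}
  B1: | IN={f-d} | OUT={f-d}
  B2: | IN={f-d} | OUT={e-b}
  B3: | IN={} | OUT={b+e}

Merge at B2: IN[B2] = OUT[B1] = {f-d}
Applying B2's transfer function to that IN value gives OUT[B2] (row B2 above).

Answer: {e-b}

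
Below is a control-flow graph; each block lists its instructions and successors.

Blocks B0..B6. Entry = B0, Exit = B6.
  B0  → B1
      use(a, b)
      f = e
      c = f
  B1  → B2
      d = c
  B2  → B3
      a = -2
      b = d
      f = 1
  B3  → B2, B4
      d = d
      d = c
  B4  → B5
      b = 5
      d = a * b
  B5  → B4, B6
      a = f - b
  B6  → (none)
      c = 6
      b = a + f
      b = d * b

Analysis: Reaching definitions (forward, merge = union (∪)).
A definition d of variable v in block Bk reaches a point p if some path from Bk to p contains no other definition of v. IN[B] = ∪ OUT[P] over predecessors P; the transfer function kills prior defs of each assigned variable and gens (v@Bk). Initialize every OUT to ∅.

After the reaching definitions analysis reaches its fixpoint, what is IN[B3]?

Per-block solution:
  B0:  IN={}  OUT={c@B0, f@B0}
  B1:  IN={c@B0, f@B0}  OUT={c@B0, d@B1, f@B0}
  B2:  IN={a@B2, b@B2, c@B0, d@B1, d@B3, f@B0, f@B2}  OUT={a@B2, b@B2, c@B0, d@B1, d@B3, f@B2}
  B3:  IN={a@B2, b@B2, c@B0, d@B1, d@B3, f@B2}  OUT={a@B2, b@B2, c@B0, d@B3, f@B2}
  B4:  IN={a@B2, a@B5, b@B2, b@B4, c@B0, d@B3, d@B4, f@B2}  OUT={a@B2, a@B5, b@B4, c@B0, d@B4, f@B2}
  B5:  IN={a@B2, a@B5, b@B4, c@B0, d@B4, f@B2}  OUT={a@B5, b@B4, c@B0, d@B4, f@B2}
  B6:  IN={a@B5, b@B4, c@B0, d@B4, f@B2}  OUT={a@B5, b@B6, c@B6, d@B4, f@B2}

Merge at B3: IN[B3] = OUT[B2] = {a@B2, b@B2, c@B0, d@B1, d@B3, f@B2}

Answer: {a@B2, b@B2, c@B0, d@B1, d@B3, f@B2}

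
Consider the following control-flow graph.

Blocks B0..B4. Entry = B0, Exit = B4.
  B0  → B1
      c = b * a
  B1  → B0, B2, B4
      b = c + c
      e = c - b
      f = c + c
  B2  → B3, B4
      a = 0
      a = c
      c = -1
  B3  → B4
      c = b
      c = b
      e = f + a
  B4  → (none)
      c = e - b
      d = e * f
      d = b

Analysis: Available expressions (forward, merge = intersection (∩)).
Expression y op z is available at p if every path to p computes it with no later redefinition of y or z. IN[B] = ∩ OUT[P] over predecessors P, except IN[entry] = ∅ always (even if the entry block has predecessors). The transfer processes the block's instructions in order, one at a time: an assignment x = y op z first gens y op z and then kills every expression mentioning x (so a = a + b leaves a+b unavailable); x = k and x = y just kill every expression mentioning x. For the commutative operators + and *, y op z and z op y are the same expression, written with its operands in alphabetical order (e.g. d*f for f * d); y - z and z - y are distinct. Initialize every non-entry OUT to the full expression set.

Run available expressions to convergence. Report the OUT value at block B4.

Converged values:
  B0: | IN={} | OUT={a*b}
  B1: | IN={a*b} | OUT={c+c, c-b}
  B2: | IN={c+c, c-b} | OUT={}
  B3: | IN={} | OUT={a+f}
  B4: | IN={} | OUT={e*f, e-b}

Merge at B4: IN[B4] = OUT[B1] ∩ OUT[B2] ∩ OUT[B3] = {}
Applying B4's transfer function to that IN value gives OUT[B4] (row B4 above).

Answer: {e*f, e-b}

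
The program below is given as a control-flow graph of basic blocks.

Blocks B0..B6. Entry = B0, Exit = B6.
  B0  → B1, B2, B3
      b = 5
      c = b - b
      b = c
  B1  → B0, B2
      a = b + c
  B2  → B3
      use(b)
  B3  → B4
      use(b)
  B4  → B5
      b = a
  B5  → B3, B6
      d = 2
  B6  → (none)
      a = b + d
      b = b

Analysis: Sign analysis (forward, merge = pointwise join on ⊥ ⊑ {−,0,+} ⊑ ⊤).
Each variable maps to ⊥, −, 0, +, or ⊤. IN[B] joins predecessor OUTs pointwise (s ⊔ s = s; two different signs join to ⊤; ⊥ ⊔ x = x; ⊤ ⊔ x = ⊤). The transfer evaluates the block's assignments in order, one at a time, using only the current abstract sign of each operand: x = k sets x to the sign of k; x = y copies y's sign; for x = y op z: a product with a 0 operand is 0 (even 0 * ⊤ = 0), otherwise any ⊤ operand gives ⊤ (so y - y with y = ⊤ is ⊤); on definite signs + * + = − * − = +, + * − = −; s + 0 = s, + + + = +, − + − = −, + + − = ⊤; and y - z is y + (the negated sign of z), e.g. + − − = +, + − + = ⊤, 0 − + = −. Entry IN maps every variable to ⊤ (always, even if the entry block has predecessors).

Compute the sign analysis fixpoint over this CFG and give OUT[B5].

Converged values:
  B0:  IN=(all ⊤)  OUT=(all ⊤)
  B1:  IN=(all ⊤)  OUT=(all ⊤)
  B2:  IN=(all ⊤)  OUT=(all ⊤)
  B3:  IN=(all ⊤)  OUT=(all ⊤)
  B4:  IN=(all ⊤)  OUT=(all ⊤)
  B5:  IN=(all ⊤)  OUT={d:+; rest ⊤}
  B6:  IN={d:+; rest ⊤}  OUT={d:+; rest ⊤}

Merge at B5: IN[B5] = OUT[B4] = {a: ⊤, b: ⊤, c: ⊤, d: ⊤, e: ⊤, f: ⊤}
Applying B5's transfer function to that IN value gives OUT[B5] (row B5 above).

Answer: {a: ⊤, b: ⊤, c: ⊤, d: +, e: ⊤, f: ⊤}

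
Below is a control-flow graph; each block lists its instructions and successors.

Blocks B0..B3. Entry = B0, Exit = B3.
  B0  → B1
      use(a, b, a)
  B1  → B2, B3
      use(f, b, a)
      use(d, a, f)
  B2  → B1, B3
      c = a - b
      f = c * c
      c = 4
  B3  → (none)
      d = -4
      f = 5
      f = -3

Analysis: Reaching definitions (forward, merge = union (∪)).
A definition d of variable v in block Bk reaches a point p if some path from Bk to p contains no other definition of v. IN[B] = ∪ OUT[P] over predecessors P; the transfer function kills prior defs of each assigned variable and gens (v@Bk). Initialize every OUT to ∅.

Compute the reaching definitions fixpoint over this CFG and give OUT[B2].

Per-block solution:
  B0:  IN={}  OUT={}
  B1:  IN={c@B2, f@B2}  OUT={c@B2, f@B2}
  B2:  IN={c@B2, f@B2}  OUT={c@B2, f@B2}
  B3:  IN={c@B2, f@B2}  OUT={c@B2, d@B3, f@B3}

Merge at B2: IN[B2] = OUT[B1] = {c@B2, f@B2}
Applying B2's transfer function to that IN value gives OUT[B2] (row B2 above).

Answer: {c@B2, f@B2}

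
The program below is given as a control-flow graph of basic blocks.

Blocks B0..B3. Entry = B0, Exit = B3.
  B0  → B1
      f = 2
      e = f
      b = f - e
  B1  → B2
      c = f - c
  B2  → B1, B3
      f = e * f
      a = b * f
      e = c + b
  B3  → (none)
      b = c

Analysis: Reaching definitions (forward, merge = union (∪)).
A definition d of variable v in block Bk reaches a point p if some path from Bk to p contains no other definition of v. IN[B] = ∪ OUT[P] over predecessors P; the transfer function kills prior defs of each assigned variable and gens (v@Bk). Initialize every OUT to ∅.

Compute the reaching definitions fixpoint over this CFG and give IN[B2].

Per-block solution:
  B0: | IN={} | OUT={b@B0, e@B0, f@B0}
  B1: | IN={a@B2, b@B0, c@B1, e@B0, e@B2, f@B0, f@B2} | OUT={a@B2, b@B0, c@B1, e@B0, e@B2, f@B0, f@B2}
  B2: | IN={a@B2, b@B0, c@B1, e@B0, e@B2, f@B0, f@B2} | OUT={a@B2, b@B0, c@B1, e@B2, f@B2}
  B3: | IN={a@B2, b@B0, c@B1, e@B2, f@B2} | OUT={a@B2, b@B3, c@B1, e@B2, f@B2}

Merge at B2: IN[B2] = OUT[B1] = {a@B2, b@B0, c@B1, e@B0, e@B2, f@B0, f@B2}

Answer: {a@B2, b@B0, c@B1, e@B0, e@B2, f@B0, f@B2}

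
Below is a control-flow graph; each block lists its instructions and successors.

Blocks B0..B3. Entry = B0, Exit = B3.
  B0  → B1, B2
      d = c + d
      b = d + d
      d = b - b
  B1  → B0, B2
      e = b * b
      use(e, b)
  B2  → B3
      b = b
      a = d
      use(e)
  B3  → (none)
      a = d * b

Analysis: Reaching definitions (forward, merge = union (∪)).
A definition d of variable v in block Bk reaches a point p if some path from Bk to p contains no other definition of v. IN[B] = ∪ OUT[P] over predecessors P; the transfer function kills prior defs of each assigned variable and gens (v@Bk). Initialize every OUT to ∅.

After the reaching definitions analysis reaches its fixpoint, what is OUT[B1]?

Answer: {b@B0, d@B0, e@B1}

Working:
Fixpoint table:
  B0: | IN={b@B0, d@B0, e@B1} | OUT={b@B0, d@B0, e@B1}
  B1: | IN={b@B0, d@B0, e@B1} | OUT={b@B0, d@B0, e@B1}
  B2: | IN={b@B0, d@B0, e@B1} | OUT={a@B2, b@B2, d@B0, e@B1}
  B3: | IN={a@B2, b@B2, d@B0, e@B1} | OUT={a@B3, b@B2, d@B0, e@B1}

Merge at B1: IN[B1] = OUT[B0] = {b@B0, d@B0, e@B1}
Applying B1's transfer function to that IN value gives OUT[B1] (row B1 above).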